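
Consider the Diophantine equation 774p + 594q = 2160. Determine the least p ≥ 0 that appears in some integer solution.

12

gcd(774, 594):
  774 = 1*594 + 180
  594 = 3*180 + 54
  180 = 3*54 + 18
  54 = 3*18
so gcd(774, 594) = 18.
18 divides 2160, so solutions exist.
Back-substitute for Bézout coefficients:
  18 = 180 - 3*54
  ... = 774*(10) + 594*(-13)
Scale by 2160/18 = 120: (p₀, q₀) = (1200, -1560).
General solution: p = 1200 + 33t, q = -1560 - 43t for integer t.
p ≥ 0: smallest is 1200 mod 33 = 12 (at t = -36), with q = -12.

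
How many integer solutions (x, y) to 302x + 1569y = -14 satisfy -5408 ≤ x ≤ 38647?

28

gcd(1569, 302):
  1569 = 5*302 + 59
  302 = 5*59 + 7
  59 = 8*7 + 3
  7 = 2*3 + 1
  3 = 3*1
so gcd(1569, 302) = 1.
Back-substitute for Bézout coefficients:
  1 = 7 - 2*3
  ... = 302*(452) + 1569*(-87)
Scale by -14: particular solution (-6328, 1218); reduce x mod 1569: (1517, -292).
General solution: x = 1517 + 1569t, y = -292 - 302t for integer t.
-5408 ≤ 1517 + 1569t ≤ 38647 gives t ∈ [-4, 23], which is 28 values.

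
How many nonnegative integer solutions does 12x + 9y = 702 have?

20

gcd(12, 9):
  12 = 1×9 + 3
  9 = 3×3
so gcd(12, 9) = 3.
Back-substitute for Bézout coefficients:
  3 = 12 - 1×9
  ... = 12×(1) + 9×(-1)
Scale by 234: one solution is (234, -234). Reduce x mod 3: (0, 78).
General: x = 0 + 3t, y = 78 - 4t.
x ≥ 0 ⇒ t ≥ 0; y ≥ 0 ⇒ t ≤ 19. So t ∈ [0, 19]: 20 solutions.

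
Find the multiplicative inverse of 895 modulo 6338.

gcd(6338, 895):
  6338 = 7·895 + 73
  895 = 12·73 + 19
  73 = 3·19 + 16
  19 = 1·16 + 3
  16 = 5·3 + 1
  3 = 3·1
so gcd(6338, 895) = 1.
Back-substitute for Bézout coefficients:
  1 = 16 - 5·3
  ... = 895·(-1997) + 6338·(282)
So 895·-1997 ≡ 1 (mod 6338), and -1997 mod 6338 = 4341.

4341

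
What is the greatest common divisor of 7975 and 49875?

25

gcd(49875, 7975):
  49875 = 6·7975 + 2025
  7975 = 3·2025 + 1900
  2025 = 1·1900 + 125
  1900 = 15·125 + 25
  125 = 5·25
so gcd(49875, 7975) = 25.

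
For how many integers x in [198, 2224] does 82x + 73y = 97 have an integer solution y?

28

gcd(82, 73) = 1.
By Bézout, 82*(-8) + 73*(9) = 1.
Particular solution: (27, -29).
General solution: x = 27 + 73t, y = -29 - 82t for integer t.
198 ≤ 27 + 73t ≤ 2224 gives t ∈ [3, 30], which is 28 values.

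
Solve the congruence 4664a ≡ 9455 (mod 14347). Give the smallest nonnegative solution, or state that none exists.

gcd(14347, 4664):
  14347 = 3×4664 + 355
  4664 = 13×355 + 49
  355 = 7×49 + 12
  49 = 4×12 + 1
  12 = 12×1
so gcd(14347, 4664) = 1.
1 divides 9455, so solutions exist.
Back-substitute for Bézout coefficients:
  1 = 49 - 4×12
  ... = 4664×(1172) + 14347×(-381)
So 4664×(1172) ≡ 1 (mod 14347); multiply by 9455: a ≡ 11081260 (mod 14347).
Smallest nonnegative: a = 11081260 mod 14347 = 5376.

5376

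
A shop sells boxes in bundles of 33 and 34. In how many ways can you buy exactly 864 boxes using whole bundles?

1

Need nonnegative integers with 33j + 34k = 864.
gcd(33, 34) = 1, and 33·(-1) + 34·(1) = 1.
So (j₀, k₀) = (-864, 864); general j = -864 + 34t, k = 864 - 33t.
j ≥ 0 ⇒ t ≥ 26; k ≥ 0 ⇒ t ≤ 26. That's 1 value of t.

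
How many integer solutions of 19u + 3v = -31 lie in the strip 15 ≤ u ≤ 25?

3

gcd(19, 3) = 1  (19 = 6·3 + 1, 3 = 3·1).
Back-substituting, 19·(1) + 3·(-6) = 1.
Scale by -31: particular solution (-31, 186); reduce u mod 3: (2, -23).
General solution: u = 2 + 3t, v = -23 - 19t for integer t.
15 ≤ 2 + 3t ≤ 25 gives t ∈ [5, 7], which is 3 values.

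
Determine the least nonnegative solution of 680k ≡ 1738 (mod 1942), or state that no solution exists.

gcd(1942, 680):
  1942 = 2·680 + 582
  680 = 1·582 + 98
  582 = 5·98 + 92
  98 = 1·92 + 6
  92 = 15·6 + 2
  6 = 3·2
so gcd(1942, 680) = 2.
2 divides 1738, so solutions exist.
Back-substitute for Bézout coefficients:
  2 = 92 - 15·6
  ... = 680·(-317) + 1942·(111)
So 680·(-317) ≡ 2 (mod 1942); multiply by 869: k ≡ -275473 (mod 971).
Smallest nonnegative: k = -275473 mod 971 = 291.

291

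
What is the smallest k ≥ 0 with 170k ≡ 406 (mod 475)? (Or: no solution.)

gcd(475, 170) = 5.
5 does not divide 406, so the congruence has no solution.

no solution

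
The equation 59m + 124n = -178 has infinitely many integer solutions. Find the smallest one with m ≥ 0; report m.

gcd(124, 59) = 1.
1 divides -178, so solutions exist.
By Bézout, 59*(-21) + 124*(10) = 1.
Scale by -178/1 = -178: (m₀, n₀) = (3738, -1780).
General solution: m = 3738 + 124t, n = -1780 - 59t for integer t.
m ≥ 0: smallest is 3738 mod 124 = 18 (at t = -30), with n = -10.

18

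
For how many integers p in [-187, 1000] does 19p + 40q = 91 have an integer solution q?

gcd(40, 19):
  40 = 2·19 + 2
  19 = 9·2 + 1
  2 = 2·1
so gcd(40, 19) = 1.
Back-substitute for Bézout coefficients:
  1 = 19 - 9·2
  ... = 19·(19) + 40·(-9)
Scale by 91: particular solution (1729, -819); reduce p mod 40: (9, -2).
General solution: p = 9 + 40t, q = -2 - 19t for integer t.
-187 ≤ 9 + 40t ≤ 1000 gives t ∈ [-4, 24], which is 29 values.

29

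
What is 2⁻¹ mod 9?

5

gcd(9, 2) = 1  (9 = 4*2 + 1, 2 = 2*1).
Back-substituting, 2*(-4) + 9*(1) = 1.
So 2*-4 ≡ 1 (mod 9), and -4 mod 9 = 5.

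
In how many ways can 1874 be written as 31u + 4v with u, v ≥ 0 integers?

gcd(31, 4):
  31 = 7·4 + 3
  4 = 1·3 + 1
  3 = 3·1
so gcd(31, 4) = 1.
Back-substitute for Bézout coefficients:
  1 = 4 - 1·3
  ... = 31·(-1) + 4·(8)
Scale by 1874: one solution is (-1874, 14992). Reduce u mod 4: (2, 453).
General: u = 2 + 4t, v = 453 - 31t.
u ≥ 0 ⇒ t ≥ 0; v ≥ 0 ⇒ t ≤ 14. So t ∈ [0, 14]: 15 solutions.

15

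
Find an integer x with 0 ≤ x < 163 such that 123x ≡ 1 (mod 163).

110

gcd(163, 123) = 1  (163 = 1·123 + 40, 123 = 3·40 + 3, 40 = 13·3 + 1, 3 = 3·1).
Back-substituting, 123·(-53) + 163·(40) = 1.
So 123·-53 ≡ 1 (mod 163), and -53 mod 163 = 110.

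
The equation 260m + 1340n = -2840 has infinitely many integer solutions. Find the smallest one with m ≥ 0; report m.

gcd(1340, 260) = 20  (1340 = 5·260 + 40, 260 = 6·40 + 20, 40 = 2·20).
20 divides -2840, so solutions exist.
Back-substituting, 260·(31) + 1340·(-6) = 20.
Scale by -2840/20 = -142: (m₀, n₀) = (-4402, 852).
General solution: m = -4402 + 67t, n = 852 - 13t for integer t.
m ≥ 0: smallest is -4402 mod 67 = 20 (at t = 66), with n = -6.

20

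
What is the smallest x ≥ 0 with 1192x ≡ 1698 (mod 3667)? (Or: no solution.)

gcd(3667, 1192) = 1.
1 divides 1698, so solutions exist.
By Bézout, 1192·(-403) + 3667·(131) = 1.
So 1192·(-403) ≡ 1 (mod 3667); multiply by 1698: x ≡ -684294 (mod 3667).
Smallest nonnegative: x = -684294 mod 3667 = 1435.

1435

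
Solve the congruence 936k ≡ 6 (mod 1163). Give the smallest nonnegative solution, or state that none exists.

1081

gcd(1163, 936):
  1163 = 1×936 + 227
  936 = 4×227 + 28
  227 = 8×28 + 3
  28 = 9×3 + 1
  3 = 3×1
so gcd(1163, 936) = 1.
1 divides 6, so solutions exist.
Back-substitute for Bézout coefficients:
  1 = 28 - 9×3
  ... = 936×(374) + 1163×(-301)
So 936×(374) ≡ 1 (mod 1163); multiply by 6: k ≡ 2244 (mod 1163).
Smallest nonnegative: k = 2244 mod 1163 = 1081.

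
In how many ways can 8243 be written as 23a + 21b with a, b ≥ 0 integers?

17

gcd(23, 21) = 1.
By Bézout, 23*(-10) + 21*(11) = 1.
One solution: (16, 375).
General: a = 16 + 21t, b = 375 - 23t.
a ≥ 0 ⇒ t ≥ 0; b ≥ 0 ⇒ t ≤ 16. So t ∈ [0, 16]: 17 solutions.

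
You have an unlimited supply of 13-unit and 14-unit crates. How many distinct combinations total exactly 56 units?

1

Need nonnegative integers with 13j + 14k = 56.
gcd(13, 14) = 1, and 13·(-1) + 14·(1) = 1.
So (j₀, k₀) = (-56, 56); general j = -56 + 14t, k = 56 - 13t.
j ≥ 0 ⇒ t ≥ 4; k ≥ 0 ⇒ t ≤ 4. That's 1 value of t.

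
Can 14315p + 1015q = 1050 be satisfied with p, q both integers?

yes

gcd(14315, 1015) = 35  (14315 = 14·1015 + 105, 1015 = 9·105 + 70, 105 = 1·70 + 35, 70 = 2·35).
35 divides 1050, so integer solutions exist.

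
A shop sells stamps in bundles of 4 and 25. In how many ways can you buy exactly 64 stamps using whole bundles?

1

Need nonnegative integers with 4j + 25k = 64.
gcd(4, 25) = 1, and 4·(-6) + 25·(1) = 1.
So (j₀, k₀) = (-384, 64); general j = -384 + 25t, k = 64 - 4t.
j ≥ 0 ⇒ t ≥ 16; k ≥ 0 ⇒ t ≤ 16. That's 1 value of t.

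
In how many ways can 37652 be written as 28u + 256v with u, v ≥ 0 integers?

gcd(256, 28) = 4  (256 = 9×28 + 4, 28 = 7×4).
Back-substituting, 28×(-9) + 256×(1) = 4.
Scale by 9413: one solution is (-84717, 9413). Reduce u mod 64: (19, 145).
General: u = 19 + 64t, v = 145 - 7t.
u ≥ 0 ⇒ t ≥ 0; v ≥ 0 ⇒ t ≤ 20. So t ∈ [0, 20]: 21 solutions.

21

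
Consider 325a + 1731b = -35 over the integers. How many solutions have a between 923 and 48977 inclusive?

28

gcd(1731, 325) = 1.
By Bézout, 325·(-245) + 1731·(46) = 1.
Particular solution: (1651, -310).
General solution: a = 1651 + 1731t, b = -310 - 325t for integer t.
923 ≤ 1651 + 1731t ≤ 48977 gives t ∈ [0, 27], which is 28 values.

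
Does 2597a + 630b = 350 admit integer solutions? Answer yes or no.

gcd(2597, 630) = 7  (2597 = 4×630 + 77, 630 = 8×77 + 14, 77 = 5×14 + 7, 14 = 2×7).
7 divides 350, so integer solutions exist.

yes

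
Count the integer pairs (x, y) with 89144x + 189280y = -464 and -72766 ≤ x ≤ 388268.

gcd(189280, 89144):
  189280 = 2×89144 + 10992
  89144 = 8×10992 + 1208
  10992 = 9×1208 + 120
  1208 = 10×120 + 8
  120 = 15×8
so gcd(189280, 89144) = 8.
Back-substitute for Bézout coefficients:
  8 = 1208 - 10×120
  ... = 89144×(1567) + 189280×(-738)
Scale by -58: particular solution (-90886, 42804); reduce x mod 23660: (3754, -1768).
General solution: x = 3754 + 23660t, y = -1768 - 11143t for integer t.
-72766 ≤ 3754 + 23660t ≤ 388268 gives t ∈ [-3, 16], which is 20 values.

20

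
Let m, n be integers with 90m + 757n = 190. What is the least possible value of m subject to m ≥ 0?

675

gcd(757, 90) = 1  (757 = 8·90 + 37, 90 = 2·37 + 16, 37 = 2·16 + 5, 16 = 3·5 + 1, 5 = 5·1).
1 divides 190, so solutions exist.
Back-substituting, 90·(143) + 757·(-17) = 1.
Scale by 190/1 = 190: (m₀, n₀) = (27170, -3230).
General solution: m = 27170 + 757t, n = -3230 - 90t for integer t.
m ≥ 0: smallest is 27170 mod 757 = 675 (at t = -35), with n = -80.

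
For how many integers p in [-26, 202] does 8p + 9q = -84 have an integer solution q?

26

gcd(9, 8) = 1.
By Bézout, 8·(-1) + 9·(1) = 1.
Particular solution: (3, -12).
General solution: p = 3 + 9t, q = -12 - 8t for integer t.
-26 ≤ 3 + 9t ≤ 202 gives t ∈ [-3, 22], which is 26 values.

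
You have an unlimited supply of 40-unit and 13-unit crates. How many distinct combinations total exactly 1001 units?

2

Need nonnegative integers with 40j + 13k = 1001.
gcd(40, 13) = 1, and 40·(1) + 13·(-3) = 1.
So (j₀, k₀) = (1001, -3003); general j = 1001 + 13t, k = -3003 - 40t.
j ≥ 0 ⇒ t ≥ -77; k ≥ 0 ⇒ t ≤ -76. That's 2 values of t.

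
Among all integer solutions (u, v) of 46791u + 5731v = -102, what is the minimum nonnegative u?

1343

gcd(46791, 5731):
  46791 = 8*5731 + 943
  5731 = 6*943 + 73
  943 = 12*73 + 67
  73 = 1*67 + 6
  67 = 11*6 + 1
  6 = 6*1
so gcd(46791, 5731) = 1.
1 divides -102, so solutions exist.
Back-substitute for Bézout coefficients:
  1 = 67 - 11*6
  ... = 46791*(942) + 5731*(-7691)
Scale by -102/1 = -102: (u₀, v₀) = (-96084, 784482).
General solution: u = -96084 + 5731t, v = 784482 - 46791t for integer t.
u ≥ 0: smallest is -96084 mod 5731 = 1343 (at t = 17), with v = -10965.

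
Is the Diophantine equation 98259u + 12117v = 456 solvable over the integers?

gcd(98259, 12117) = 21.
21 does not divide 456 (remainder 15), so no integer solutions.

no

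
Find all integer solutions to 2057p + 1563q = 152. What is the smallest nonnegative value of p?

gcd(2057, 1563):
  2057 = 1·1563 + 494
  1563 = 3·494 + 81
  494 = 6·81 + 8
  81 = 10·8 + 1
  8 = 8·1
so gcd(2057, 1563) = 1.
1 divides 152, so solutions exist.
Back-substitute for Bézout coefficients:
  1 = 81 - 10·8
  ... = 2057·(-193) + 1563·(254)
Scale by 152/1 = 152: (p₀, q₀) = (-29336, 38608).
General solution: p = -29336 + 1563t, q = 38608 - 2057t for integer t.
p ≥ 0: smallest is -29336 mod 1563 = 361 (at t = 19), with q = -475.

361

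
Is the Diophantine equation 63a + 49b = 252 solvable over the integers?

gcd(63, 49) = 7  (63 = 1·49 + 14, 49 = 3·14 + 7, 14 = 2·7).
7 divides 252, so integer solutions exist.

yes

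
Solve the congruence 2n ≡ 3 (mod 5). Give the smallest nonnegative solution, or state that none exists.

gcd(5, 2) = 1  (5 = 2×2 + 1, 2 = 2×1).
1 divides 3, so solutions exist.
Back-substituting, 2×(-2) + 5×(1) = 1.
So 2×(-2) ≡ 1 (mod 5); multiply by 3: n ≡ -6 (mod 5).
Smallest nonnegative: n = -6 mod 5 = 4.

4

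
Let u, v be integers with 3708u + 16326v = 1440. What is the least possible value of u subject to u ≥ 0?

gcd(16326, 3708):
  16326 = 4×3708 + 1494
  3708 = 2×1494 + 720
  1494 = 2×720 + 54
  720 = 13×54 + 18
  54 = 3×18
so gcd(16326, 3708) = 18.
18 divides 1440, so solutions exist.
Back-substitute for Bézout coefficients:
  18 = 720 - 13×54
  ... = 3708×(295) + 16326×(-67)
Scale by 1440/18 = 80: (u₀, v₀) = (23600, -5360).
General solution: u = 23600 + 907t, v = -5360 - 206t for integer t.
u ≥ 0: smallest is 23600 mod 907 = 18 (at t = -26), with v = -4.

18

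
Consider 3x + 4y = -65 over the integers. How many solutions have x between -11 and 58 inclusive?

gcd(4, 3) = 1  (4 = 1×3 + 1, 3 = 3×1).
Back-substituting, 3×(-1) + 4×(1) = 1.
Scale by -65: particular solution (65, -65); reduce x mod 4: (1, -17).
General solution: x = 1 + 4t, y = -17 - 3t for integer t.
-11 ≤ 1 + 4t ≤ 58 gives t ∈ [-3, 14], which is 18 values.

18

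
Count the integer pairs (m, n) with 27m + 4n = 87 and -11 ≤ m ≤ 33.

12

gcd(27, 4):
  27 = 6*4 + 3
  4 = 1*3 + 1
  3 = 3*1
so gcd(27, 4) = 1.
Back-substitute for Bézout coefficients:
  1 = 4 - 1*3
  ... = 27*(-1) + 4*(7)
Scale by 87: particular solution (-87, 609); reduce m mod 4: (1, 15).
General solution: m = 1 + 4t, n = 15 - 27t for integer t.
-11 ≤ 1 + 4t ≤ 33 gives t ∈ [-3, 8], which is 12 values.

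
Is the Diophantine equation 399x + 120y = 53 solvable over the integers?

gcd(399, 120) = 3  (399 = 3·120 + 39, 120 = 3·39 + 3, 39 = 13·3).
3 does not divide 53 (remainder 2), so no integer solutions.

no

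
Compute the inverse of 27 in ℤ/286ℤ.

gcd(286, 27) = 1  (286 = 10*27 + 16, 27 = 1*16 + 11, 16 = 1*11 + 5, 11 = 2*5 + 1, 5 = 5*1).
Back-substituting, 27*(53) + 286*(-5) = 1.
So 27*53 ≡ 1 (mod 286), and 53 mod 286 = 53.

53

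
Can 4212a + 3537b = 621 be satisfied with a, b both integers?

yes

gcd(4212, 3537):
  4212 = 1*3537 + 675
  3537 = 5*675 + 162
  675 = 4*162 + 27
  162 = 6*27
so gcd(4212, 3537) = 27.
27 divides 621, so integer solutions exist.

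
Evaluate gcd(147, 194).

gcd(194, 147):
  194 = 1·147 + 47
  147 = 3·47 + 6
  47 = 7·6 + 5
  6 = 1·5 + 1
  5 = 5·1
so gcd(194, 147) = 1.

1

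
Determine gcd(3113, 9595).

1

gcd(9595, 3113) = 1  (9595 = 3*3113 + 256, 3113 = 12*256 + 41, 256 = 6*41 + 10, 41 = 4*10 + 1, 10 = 10*1).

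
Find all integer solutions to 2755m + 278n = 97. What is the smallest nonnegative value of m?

263

gcd(2755, 278):
  2755 = 9·278 + 253
  278 = 1·253 + 25
  253 = 10·25 + 3
  25 = 8·3 + 1
  3 = 3·1
so gcd(2755, 278) = 1.
1 divides 97, so solutions exist.
Back-substitute for Bézout coefficients:
  1 = 25 - 8·3
  ... = 2755·(-89) + 278·(882)
Scale by 97/1 = 97: (m₀, n₀) = (-8633, 85554).
General solution: m = -8633 + 278t, n = 85554 - 2755t for integer t.
m ≥ 0: smallest is -8633 mod 278 = 263 (at t = 32), with n = -2606.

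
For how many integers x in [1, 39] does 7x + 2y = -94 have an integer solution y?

gcd(7, 2):
  7 = 3·2 + 1
  2 = 2·1
so gcd(7, 2) = 1.
Back-substitute for Bézout coefficients:
  1 = 7 - 3·2
  ... = 7·(1) + 2·(-3)
Scale by -94: particular solution (-94, 282); reduce x mod 2: (0, -47).
General solution: x = 0 + 2t, y = -47 - 7t for integer t.
1 ≤ 0 + 2t ≤ 39 gives t ∈ [1, 19], which is 19 values.

19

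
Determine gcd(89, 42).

1

gcd(89, 42) = 1  (89 = 2×42 + 5, 42 = 8×5 + 2, 5 = 2×2 + 1, 2 = 2×1).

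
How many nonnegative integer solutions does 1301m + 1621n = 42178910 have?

20

gcd(1621, 1301) = 1  (1621 = 1*1301 + 320, 1301 = 4*320 + 21, 320 = 15*21 + 5, 21 = 4*5 + 1, 5 = 5*1).
Back-substituting, 1301*(309) + 1621*(-248) = 1.
Scale by 42178910: one solution is (13033283190, -10460369680). Reduce m mod 1621: (657, 25493).
General: m = 657 + 1621t, n = 25493 - 1301t.
m ≥ 0 ⇒ t ≥ 0; n ≥ 0 ⇒ t ≤ 19. So t ∈ [0, 19]: 20 solutions.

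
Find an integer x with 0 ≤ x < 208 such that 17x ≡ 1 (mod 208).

49

gcd(208, 17):
  208 = 12*17 + 4
  17 = 4*4 + 1
  4 = 4*1
so gcd(208, 17) = 1.
Back-substitute for Bézout coefficients:
  1 = 17 - 4*4
  ... = 17*(49) + 208*(-4)
So 17*49 ≡ 1 (mod 208), and 49 mod 208 = 49.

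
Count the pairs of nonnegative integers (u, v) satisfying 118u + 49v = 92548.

16

gcd(118, 49) = 1.
By Bézout, 118·(-22) + 49·(53) = 1.
One solution: (41, 1790).
General: u = 41 + 49t, v = 1790 - 118t.
u ≥ 0 ⇒ t ≥ 0; v ≥ 0 ⇒ t ≤ 15. So t ∈ [0, 15]: 16 solutions.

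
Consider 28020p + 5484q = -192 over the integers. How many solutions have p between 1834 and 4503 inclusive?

gcd(28020, 5484):
  28020 = 5·5484 + 600
  5484 = 9·600 + 84
  600 = 7·84 + 12
  84 = 7·12
so gcd(28020, 5484) = 12.
Back-substitute for Bézout coefficients:
  12 = 600 - 7·84
  ... = 28020·(64) + 5484·(-327)
Scale by -16: particular solution (-1024, 5232); reduce p mod 457: (347, -1773).
General solution: p = 347 + 457t, q = -1773 - 2335t for integer t.
1834 ≤ 347 + 457t ≤ 4503 gives t ∈ [4, 9], which is 6 values.

6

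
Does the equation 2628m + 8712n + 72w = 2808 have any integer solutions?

gcd(8712, 2628) = 36.
gcd(36, 72) = 36.
36 divides 2808, so integer solutions exist.

yes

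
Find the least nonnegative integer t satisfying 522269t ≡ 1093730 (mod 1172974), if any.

48624

gcd(1172974, 522269):
  1172974 = 2·522269 + 128436
  522269 = 4·128436 + 8525
  128436 = 15·8525 + 561
  8525 = 15·561 + 110
  561 = 5·110 + 11
  110 = 10·11
so gcd(1172974, 522269) = 11.
11 divides 1093730, so solutions exist.
Back-substitute for Bézout coefficients:
  11 = 561 - 5·110
  ... = 522269·(-10457) + 1172974·(4656)
So 522269·(-10457) ≡ 11 (mod 1172974); multiply by 99430: t ≡ -1039739510 (mod 106634).
Smallest nonnegative: t = -1039739510 mod 106634 = 48624.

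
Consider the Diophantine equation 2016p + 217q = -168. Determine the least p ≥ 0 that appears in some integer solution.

18

gcd(2016, 217) = 7.
7 divides -168, so solutions exist.
By Bézout, 2016×(7) + 217×(-65) = 7.
Scale by -168/7 = -24: (p₀, q₀) = (-168, 1560).
General solution: p = -168 + 31t, q = 1560 - 288t for integer t.
p ≥ 0: smallest is -168 mod 31 = 18 (at t = 6), with q = -168.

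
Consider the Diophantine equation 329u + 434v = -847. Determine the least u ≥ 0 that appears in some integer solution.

37

gcd(434, 329) = 7.
7 divides -847, so solutions exist.
By Bézout, 329×(-29) + 434×(22) = 7.
Scale by -847/7 = -121: (u₀, v₀) = (3509, -2662).
General solution: u = 3509 + 62t, v = -2662 - 47t for integer t.
u ≥ 0: smallest is 3509 mod 62 = 37 (at t = -56), with v = -30.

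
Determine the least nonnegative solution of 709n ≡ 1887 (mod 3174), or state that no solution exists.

2823

gcd(3174, 709) = 1.
1 divides 1887, so solutions exist.
By Bézout, 709×(385) + 3174×(-86) = 1.
So 709×(385) ≡ 1 (mod 3174); multiply by 1887: n ≡ 726495 (mod 3174).
Smallest nonnegative: n = 726495 mod 3174 = 2823.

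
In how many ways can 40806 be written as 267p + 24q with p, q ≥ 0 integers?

19

gcd(267, 24):
  267 = 11*24 + 3
  24 = 8*3
so gcd(267, 24) = 3.
Back-substitute for Bézout coefficients:
  3 = 267 - 11*24
  ... = 267*(1) + 24*(-11)
Scale by 13602: one solution is (13602, -149622). Reduce p mod 8: (2, 1678).
General: p = 2 + 8t, q = 1678 - 89t.
p ≥ 0 ⇒ t ≥ 0; q ≥ 0 ⇒ t ≤ 18. So t ∈ [0, 18]: 19 solutions.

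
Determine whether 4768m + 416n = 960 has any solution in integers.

gcd(4768, 416) = 32  (4768 = 11·416 + 192, 416 = 2·192 + 32, 192 = 6·32).
32 divides 960, so integer solutions exist.

yes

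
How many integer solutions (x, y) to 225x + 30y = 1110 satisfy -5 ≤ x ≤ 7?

6

gcd(225, 30) = 15.
By Bézout, 225·(1) + 30·(-7) = 15.
Particular solution: (0, 37).
General solution: x = 0 + 2t, y = 37 - 15t for integer t.
-5 ≤ 0 + 2t ≤ 7 gives t ∈ [-2, 3], which is 6 values.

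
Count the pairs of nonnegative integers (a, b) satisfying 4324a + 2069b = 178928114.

20

gcd(4324, 2069) = 1.
By Bézout, 4324×(-990) + 2069×(2069) = 1.
One solution: (784, 84842).
General: a = 784 + 2069t, b = 84842 - 4324t.
a ≥ 0 ⇒ t ≥ 0; b ≥ 0 ⇒ t ≤ 19. So t ∈ [0, 19]: 20 solutions.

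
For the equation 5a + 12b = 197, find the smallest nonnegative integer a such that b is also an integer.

1

gcd(12, 5):
  12 = 2·5 + 2
  5 = 2·2 + 1
  2 = 2·1
so gcd(12, 5) = 1.
1 divides 197, so solutions exist.
Back-substitute for Bézout coefficients:
  1 = 5 - 2·2
  ... = 5·(5) + 12·(-2)
Scale by 197/1 = 197: (a₀, b₀) = (985, -394).
General solution: a = 985 + 12t, b = -394 - 5t for integer t.
a ≥ 0: smallest is 985 mod 12 = 1 (at t = -82), with b = 16.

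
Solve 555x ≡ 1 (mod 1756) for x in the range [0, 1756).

1563

gcd(1756, 555) = 1  (1756 = 3*555 + 91, 555 = 6*91 + 9, 91 = 10*9 + 1, 9 = 9*1).
Back-substituting, 555*(-193) + 1756*(61) = 1.
So 555*-193 ≡ 1 (mod 1756), and -193 mod 1756 = 1563.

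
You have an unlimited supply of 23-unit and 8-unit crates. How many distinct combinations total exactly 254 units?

Need nonnegative integers with 23j + 8k = 254.
gcd(23, 8) = 1, and 23·(-1) + 8·(3) = 1.
So (j₀, k₀) = (-254, 762); general j = -254 + 8t, k = 762 - 23t.
j ≥ 0 ⇒ t ≥ 32; k ≥ 0 ⇒ t ≤ 33. That's 2 values of t.

2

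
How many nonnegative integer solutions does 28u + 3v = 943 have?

gcd(28, 3) = 1.
By Bézout, 28*(1) + 3*(-9) = 1.
One solution: (1, 305).
General: u = 1 + 3t, v = 305 - 28t.
u ≥ 0 ⇒ t ≥ 0; v ≥ 0 ⇒ t ≤ 10. So t ∈ [0, 10]: 11 solutions.

11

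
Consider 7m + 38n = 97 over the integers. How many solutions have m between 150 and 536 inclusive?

gcd(38, 7):
  38 = 5×7 + 3
  7 = 2×3 + 1
  3 = 3×1
so gcd(38, 7) = 1.
Back-substitute for Bézout coefficients:
  1 = 7 - 2×3
  ... = 7×(11) + 38×(-2)
Scale by 97: particular solution (1067, -194); reduce m mod 38: (3, 2).
General solution: m = 3 + 38t, n = 2 - 7t for integer t.
150 ≤ 3 + 38t ≤ 536 gives t ∈ [4, 14], which is 11 values.

11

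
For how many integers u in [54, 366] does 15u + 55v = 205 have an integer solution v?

29

gcd(55, 15):
  55 = 3*15 + 10
  15 = 1*10 + 5
  10 = 2*5
so gcd(55, 15) = 5.
Back-substitute for Bézout coefficients:
  5 = 15 - 1*10
  ... = 15*(4) + 55*(-1)
Scale by 41: particular solution (164, -41); reduce u mod 11: (10, 1).
General solution: u = 10 + 11t, v = 1 - 3t for integer t.
54 ≤ 10 + 11t ≤ 366 gives t ∈ [4, 32], which is 29 values.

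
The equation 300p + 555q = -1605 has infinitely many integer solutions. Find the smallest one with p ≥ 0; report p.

gcd(555, 300) = 15  (555 = 1×300 + 255, 300 = 1×255 + 45, 255 = 5×45 + 30, 45 = 1×30 + 15, 30 = 2×15).
15 divides -1605, so solutions exist.
Back-substituting, 300×(13) + 555×(-7) = 15.
Scale by -1605/15 = -107: (p₀, q₀) = (-1391, 749).
General solution: p = -1391 + 37t, q = 749 - 20t for integer t.
p ≥ 0: smallest is -1391 mod 37 = 15 (at t = 38), with q = -11.

15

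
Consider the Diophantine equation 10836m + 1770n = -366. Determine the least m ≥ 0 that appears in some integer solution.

gcd(10836, 1770) = 6  (10836 = 6*1770 + 216, 1770 = 8*216 + 42, 216 = 5*42 + 6, 42 = 7*6).
6 divides -366, so solutions exist.
Back-substituting, 10836*(41) + 1770*(-251) = 6.
Scale by -366/6 = -61: (m₀, n₀) = (-2501, 15311).
General solution: m = -2501 + 295t, n = 15311 - 1806t for integer t.
m ≥ 0: smallest is -2501 mod 295 = 154 (at t = 9), with n = -943.

154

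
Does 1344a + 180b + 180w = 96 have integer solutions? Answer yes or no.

gcd(1344, 180) = 12  (1344 = 7·180 + 84, 180 = 2·84 + 12, 84 = 7·12).
gcd(12, 180) = 12.
12 divides 96, so integer solutions exist.

yes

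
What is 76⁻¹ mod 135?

16

gcd(135, 76):
  135 = 1×76 + 59
  76 = 1×59 + 17
  59 = 3×17 + 8
  17 = 2×8 + 1
  8 = 8×1
so gcd(135, 76) = 1.
Back-substitute for Bézout coefficients:
  1 = 17 - 2×8
  ... = 76×(16) + 135×(-9)
So 76×16 ≡ 1 (mod 135), and 16 mod 135 = 16.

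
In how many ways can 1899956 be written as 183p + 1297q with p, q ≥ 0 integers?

8

gcd(1297, 183) = 1.
By Bézout, 183*(567) + 1297*(-80) = 1.
One solution: (1119, 1307).
General: p = 1119 + 1297t, q = 1307 - 183t.
p ≥ 0 ⇒ t ≥ 0; q ≥ 0 ⇒ t ≤ 7. So t ∈ [0, 7]: 8 solutions.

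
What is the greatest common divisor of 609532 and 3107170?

22

gcd(3107170, 609532):
  3107170 = 5·609532 + 59510
  609532 = 10·59510 + 14432
  59510 = 4·14432 + 1782
  14432 = 8·1782 + 176
  1782 = 10·176 + 22
  176 = 8·22
so gcd(3107170, 609532) = 22.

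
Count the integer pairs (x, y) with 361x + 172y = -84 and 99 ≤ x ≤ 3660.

20

gcd(361, 172) = 1.
By Bézout, 361×(81) + 172×(-170) = 1.
Particular solution: (76, -160).
General solution: x = 76 + 172t, y = -160 - 361t for integer t.
99 ≤ 76 + 172t ≤ 3660 gives t ∈ [1, 20], which is 20 values.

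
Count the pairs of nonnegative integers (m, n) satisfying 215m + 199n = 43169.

1

gcd(215, 199) = 1  (215 = 1×199 + 16, 199 = 12×16 + 7, 16 = 2×7 + 2, 7 = 3×2 + 1, 2 = 2×1).
Back-substituting, 215×(-87) + 199×(94) = 1.
Scale by 43169: one solution is (-3755703, 4057886). Reduce m mod 199: (24, 191).
General: m = 24 + 199t, n = 191 - 215t.
m ≥ 0 ⇒ t ≥ 0; n ≥ 0 ⇒ t ≤ 0. So t ∈ [0, 0]: 1 solution.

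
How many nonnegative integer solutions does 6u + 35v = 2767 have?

13

gcd(35, 6) = 1.
By Bézout, 6×(6) + 35×(-1) = 1.
One solution: (12, 77).
General: u = 12 + 35t, v = 77 - 6t.
u ≥ 0 ⇒ t ≥ 0; v ≥ 0 ⇒ t ≤ 12. So t ∈ [0, 12]: 13 solutions.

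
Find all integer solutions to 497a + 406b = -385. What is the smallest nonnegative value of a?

27

gcd(497, 406) = 7.
7 divides -385, so solutions exist.
By Bézout, 497·(9) + 406·(-11) = 7.
Scale by -385/7 = -55: (a₀, b₀) = (-495, 605).
General solution: a = -495 + 58t, b = 605 - 71t for integer t.
a ≥ 0: smallest is -495 mod 58 = 27 (at t = 9), with b = -34.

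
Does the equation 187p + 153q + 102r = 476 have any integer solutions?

gcd(187, 153):
  187 = 1·153 + 34
  153 = 4·34 + 17
  34 = 2·17
so gcd(187, 153) = 17.
gcd(17, 102) = 17.
17 divides 476, so integer solutions exist.

yes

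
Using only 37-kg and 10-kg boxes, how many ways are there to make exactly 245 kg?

1

Need nonnegative integers with 37j + 10k = 245.
gcd(37, 10) = 1, and 37·(3) + 10·(-11) = 1.
So (j₀, k₀) = (735, -2695); general j = 735 + 10t, k = -2695 - 37t.
j ≥ 0 ⇒ t ≥ -73; k ≥ 0 ⇒ t ≤ -73. That's 1 value of t.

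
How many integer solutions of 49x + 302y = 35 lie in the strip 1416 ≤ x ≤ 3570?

gcd(302, 49):
  302 = 6·49 + 8
  49 = 6·8 + 1
  8 = 8·1
so gcd(302, 49) = 1.
Back-substitute for Bézout coefficients:
  1 = 49 - 6·8
  ... = 49·(37) + 302·(-6)
Scale by 35: particular solution (1295, -210); reduce x mod 302: (87, -14).
General solution: x = 87 + 302t, y = -14 - 49t for integer t.
1416 ≤ 87 + 302t ≤ 3570 gives t ∈ [5, 11], which is 7 values.

7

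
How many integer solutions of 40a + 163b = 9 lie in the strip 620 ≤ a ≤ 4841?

gcd(163, 40):
  163 = 4×40 + 3
  40 = 13×3 + 1
  3 = 3×1
so gcd(163, 40) = 1.
Back-substitute for Bézout coefficients:
  1 = 40 - 13×3
  ... = 40×(53) + 163×(-13)
Scale by 9: particular solution (477, -117); reduce a mod 163: (151, -37).
General solution: a = 151 + 163t, b = -37 - 40t for integer t.
620 ≤ 151 + 163t ≤ 4841 gives t ∈ [3, 28], which is 26 values.

26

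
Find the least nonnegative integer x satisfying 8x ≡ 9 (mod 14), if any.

gcd(14, 8):
  14 = 1·8 + 6
  8 = 1·6 + 2
  6 = 3·2
so gcd(14, 8) = 2.
2 does not divide 9, so the congruence has no solution.

no solution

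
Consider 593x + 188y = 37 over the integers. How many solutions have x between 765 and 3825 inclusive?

gcd(593, 188):
  593 = 3*188 + 29
  188 = 6*29 + 14
  29 = 2*14 + 1
  14 = 14*1
so gcd(593, 188) = 1.
Back-substitute for Bézout coefficients:
  1 = 29 - 2*14
  ... = 593*(13) + 188*(-41)
Scale by 37: particular solution (481, -1517); reduce x mod 188: (105, -331).
General solution: x = 105 + 188t, y = -331 - 593t for integer t.
765 ≤ 105 + 188t ≤ 3825 gives t ∈ [4, 19], which is 16 values.

16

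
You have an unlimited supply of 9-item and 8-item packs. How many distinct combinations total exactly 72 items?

2

Need nonnegative integers with 9j + 8k = 72.
gcd(9, 8) = 1, and 9·(1) + 8·(-1) = 1.
So (j₀, k₀) = (72, -72); general j = 72 + 8t, k = -72 - 9t.
j ≥ 0 ⇒ t ≥ -9; k ≥ 0 ⇒ t ≤ -8. That's 2 values of t.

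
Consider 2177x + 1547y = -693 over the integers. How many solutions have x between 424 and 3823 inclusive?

16

gcd(2177, 1547) = 7.
By Bézout, 2177*(-27) + 1547*(38) = 7.
Particular solution: (21, -30).
General solution: x = 21 + 221t, y = -30 - 311t for integer t.
424 ≤ 21 + 221t ≤ 3823 gives t ∈ [2, 17], which is 16 values.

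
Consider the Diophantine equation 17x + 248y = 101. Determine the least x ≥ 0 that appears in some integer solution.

181

gcd(248, 17):
  248 = 14×17 + 10
  17 = 1×10 + 7
  10 = 1×7 + 3
  7 = 2×3 + 1
  3 = 3×1
so gcd(248, 17) = 1.
1 divides 101, so solutions exist.
Back-substitute for Bézout coefficients:
  1 = 7 - 2×3
  ... = 17×(73) + 248×(-5)
Scale by 101/1 = 101: (x₀, y₀) = (7373, -505).
General solution: x = 7373 + 248t, y = -505 - 17t for integer t.
x ≥ 0: smallest is 7373 mod 248 = 181 (at t = -29), with y = -12.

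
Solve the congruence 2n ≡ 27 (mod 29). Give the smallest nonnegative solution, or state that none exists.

28

gcd(29, 2) = 1  (29 = 14*2 + 1, 2 = 2*1).
1 divides 27, so solutions exist.
Back-substituting, 2*(-14) + 29*(1) = 1.
So 2*(-14) ≡ 1 (mod 29); multiply by 27: n ≡ -378 (mod 29).
Smallest nonnegative: n = -378 mod 29 = 28.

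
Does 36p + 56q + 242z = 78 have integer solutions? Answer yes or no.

yes

gcd(56, 36) = 4.
gcd(4, 242) = 2.
2 divides 78, so integer solutions exist.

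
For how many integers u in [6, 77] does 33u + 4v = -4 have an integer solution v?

18

gcd(33, 4) = 1  (33 = 8*4 + 1, 4 = 4*1).
Back-substituting, 33*(1) + 4*(-8) = 1.
Scale by -4: particular solution (-4, 32); reduce u mod 4: (0, -1).
General solution: u = 0 + 4t, v = -1 - 33t for integer t.
6 ≤ 0 + 4t ≤ 77 gives t ∈ [2, 19], which is 18 values.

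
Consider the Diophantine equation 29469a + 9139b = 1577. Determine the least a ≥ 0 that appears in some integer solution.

219

gcd(29469, 9139):
  29469 = 3*9139 + 2052
  9139 = 4*2052 + 931
  2052 = 2*931 + 190
  931 = 4*190 + 171
  190 = 1*171 + 19
  171 = 9*19
so gcd(29469, 9139) = 19.
19 divides 1577, so solutions exist.
Back-substitute for Bézout coefficients:
  19 = 190 - 1*171
  ... = 29469*(49) + 9139*(-158)
Scale by 1577/19 = 83: (a₀, b₀) = (4067, -13114).
General solution: a = 4067 + 481t, b = -13114 - 1551t for integer t.
a ≥ 0: smallest is 4067 mod 481 = 219 (at t = -8), with b = -706.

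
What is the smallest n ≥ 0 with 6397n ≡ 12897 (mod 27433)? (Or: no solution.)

5191

gcd(27433, 6397):
  27433 = 4×6397 + 1845
  6397 = 3×1845 + 862
  1845 = 2×862 + 121
  862 = 7×121 + 15
  121 = 8×15 + 1
  15 = 15×1
so gcd(27433, 6397) = 1.
1 divides 12897, so solutions exist.
Back-substitute for Bézout coefficients:
  1 = 121 - 8×15
  ... = 6397×(-1814) + 27433×(423)
So 6397×(-1814) ≡ 1 (mod 27433); multiply by 12897: n ≡ -23395158 (mod 27433).
Smallest nonnegative: n = -23395158 mod 27433 = 5191.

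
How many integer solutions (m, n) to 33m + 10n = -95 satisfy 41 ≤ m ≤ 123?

8

gcd(33, 10):
  33 = 3·10 + 3
  10 = 3·3 + 1
  3 = 3·1
so gcd(33, 10) = 1.
Back-substitute for Bézout coefficients:
  1 = 10 - 3·3
  ... = 33·(-3) + 10·(10)
Scale by -95: particular solution (285, -950); reduce m mod 10: (5, -26).
General solution: m = 5 + 10t, n = -26 - 33t for integer t.
41 ≤ 5 + 10t ≤ 123 gives t ∈ [4, 11], which is 8 values.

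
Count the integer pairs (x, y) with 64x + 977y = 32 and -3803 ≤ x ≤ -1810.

gcd(977, 64) = 1  (977 = 15·64 + 17, 64 = 3·17 + 13, 17 = 1·13 + 4, 13 = 3·4 + 1, 4 = 4·1).
Back-substituting, 64·(229) + 977·(-15) = 1.
Scale by 32: particular solution (7328, -480); reduce x mod 977: (489, -32).
General solution: x = 489 + 977t, y = -32 - 64t for integer t.
-3803 ≤ 489 + 977t ≤ -1810 gives t ∈ [-4, -3], which is 2 values.

2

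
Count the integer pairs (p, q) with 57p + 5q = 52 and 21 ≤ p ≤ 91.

gcd(57, 5) = 1  (57 = 11*5 + 2, 5 = 2*2 + 1, 2 = 2*1).
Back-substituting, 57*(-2) + 5*(23) = 1.
Scale by 52: particular solution (-104, 1196); reduce p mod 5: (1, -1).
General solution: p = 1 + 5t, q = -1 - 57t for integer t.
21 ≤ 1 + 5t ≤ 91 gives t ∈ [4, 18], which is 15 values.

15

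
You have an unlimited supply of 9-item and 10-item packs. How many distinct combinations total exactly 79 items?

1

Need nonnegative integers with 9j + 10k = 79.
gcd(9, 10) = 1, and 9·(-1) + 10·(1) = 1.
So (j₀, k₀) = (-79, 79); general j = -79 + 10t, k = 79 - 9t.
j ≥ 0 ⇒ t ≥ 8; k ≥ 0 ⇒ t ≤ 8. That's 1 value of t.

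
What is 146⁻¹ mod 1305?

581

gcd(1305, 146):
  1305 = 8*146 + 137
  146 = 1*137 + 9
  137 = 15*9 + 2
  9 = 4*2 + 1
  2 = 2*1
so gcd(1305, 146) = 1.
Back-substitute for Bézout coefficients:
  1 = 9 - 4*2
  ... = 146*(581) + 1305*(-65)
So 146*581 ≡ 1 (mod 1305), and 581 mod 1305 = 581.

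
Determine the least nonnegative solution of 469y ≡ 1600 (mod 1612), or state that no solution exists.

gcd(1612, 469) = 1  (1612 = 3×469 + 205, 469 = 2×205 + 59, 205 = 3×59 + 28, 59 = 2×28 + 3, 28 = 9×3 + 1, 3 = 3×1).
1 divides 1600, so solutions exist.
Back-substituting, 469×(-519) + 1612×(151) = 1.
So 469×(-519) ≡ 1 (mod 1612); multiply by 1600: y ≡ -830400 (mod 1612).
Smallest nonnegative: y = -830400 mod 1612 = 1392.

1392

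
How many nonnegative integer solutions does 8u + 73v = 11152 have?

gcd(73, 8) = 1.
By Bézout, 8*(-9) + 73*(1) = 1.
One solution: (7, 152).
General: u = 7 + 73t, v = 152 - 8t.
u ≥ 0 ⇒ t ≥ 0; v ≥ 0 ⇒ t ≤ 19. So t ∈ [0, 19]: 20 solutions.

20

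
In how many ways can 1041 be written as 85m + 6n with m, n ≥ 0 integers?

gcd(85, 6):
  85 = 14*6 + 1
  6 = 6*1
so gcd(85, 6) = 1.
Back-substitute for Bézout coefficients:
  1 = 85 - 14*6
  ... = 85*(1) + 6*(-14)
Scale by 1041: one solution is (1041, -14574). Reduce m mod 6: (3, 131).
General: m = 3 + 6t, n = 131 - 85t.
m ≥ 0 ⇒ t ≥ 0; n ≥ 0 ⇒ t ≤ 1. So t ∈ [0, 1]: 2 solutions.

2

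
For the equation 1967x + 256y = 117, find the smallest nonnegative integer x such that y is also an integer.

27

gcd(1967, 256):
  1967 = 7×256 + 175
  256 = 1×175 + 81
  175 = 2×81 + 13
  81 = 6×13 + 3
  13 = 4×3 + 1
  3 = 3×1
so gcd(1967, 256) = 1.
1 divides 117, so solutions exist.
Back-substitute for Bézout coefficients:
  1 = 13 - 4×3
  ... = 1967×(79) + 256×(-607)
Scale by 117/1 = 117: (x₀, y₀) = (9243, -71019).
General solution: x = 9243 + 256t, y = -71019 - 1967t for integer t.
x ≥ 0: smallest is 9243 mod 256 = 27 (at t = -36), with y = -207.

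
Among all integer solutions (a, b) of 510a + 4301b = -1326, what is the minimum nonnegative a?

gcd(4301, 510):
  4301 = 8·510 + 221
  510 = 2·221 + 68
  221 = 3·68 + 17
  68 = 4·17
so gcd(4301, 510) = 17.
17 divides -1326, so solutions exist.
Back-substitute for Bézout coefficients:
  17 = 221 - 3·68
  ... = 510·(-59) + 4301·(7)
Scale by -1326/17 = -78: (a₀, b₀) = (4602, -546).
General solution: a = 4602 + 253t, b = -546 - 30t for integer t.
a ≥ 0: smallest is 4602 mod 253 = 48 (at t = -18), with b = -6.

48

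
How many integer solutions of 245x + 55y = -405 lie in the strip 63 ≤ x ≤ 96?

gcd(245, 55):
  245 = 4·55 + 25
  55 = 2·25 + 5
  25 = 5·5
so gcd(245, 55) = 5.
Back-substitute for Bézout coefficients:
  5 = 55 - 2·25
  ... = 245·(-2) + 55·(9)
Scale by -81: particular solution (162, -729); reduce x mod 11: (8, -43).
General solution: x = 8 + 11t, y = -43 - 49t for integer t.
63 ≤ 8 + 11t ≤ 96 gives t ∈ [5, 8], which is 4 values.

4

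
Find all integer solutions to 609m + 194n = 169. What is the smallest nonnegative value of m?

gcd(609, 194):
  609 = 3×194 + 27
  194 = 7×27 + 5
  27 = 5×5 + 2
  5 = 2×2 + 1
  2 = 2×1
so gcd(609, 194) = 1.
1 divides 169, so solutions exist.
Back-substitute for Bézout coefficients:
  1 = 5 - 2×2
  ... = 609×(-79) + 194×(248)
Scale by 169/1 = 169: (m₀, n₀) = (-13351, 41912).
General solution: m = -13351 + 194t, n = 41912 - 609t for integer t.
m ≥ 0: smallest is -13351 mod 194 = 35 (at t = 69), with n = -109.

35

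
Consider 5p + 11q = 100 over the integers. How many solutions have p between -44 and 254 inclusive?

gcd(11, 5) = 1  (11 = 2·5 + 1, 5 = 5·1).
Back-substituting, 5·(-2) + 11·(1) = 1.
Scale by 100: particular solution (-200, 100); reduce p mod 11: (9, 5).
General solution: p = 9 + 11t, q = 5 - 5t for integer t.
-44 ≤ 9 + 11t ≤ 254 gives t ∈ [-4, 22], which is 27 values.

27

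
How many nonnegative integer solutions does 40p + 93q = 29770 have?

8

gcd(93, 40) = 1  (93 = 2×40 + 13, 40 = 3×13 + 1, 13 = 13×1).
Back-substituting, 40×(7) + 93×(-3) = 1.
Scale by 29770: one solution is (208390, -89310). Reduce p mod 93: (70, 290).
General: p = 70 + 93t, q = 290 - 40t.
p ≥ 0 ⇒ t ≥ 0; q ≥ 0 ⇒ t ≤ 7. So t ∈ [0, 7]: 8 solutions.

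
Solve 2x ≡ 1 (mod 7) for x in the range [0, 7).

gcd(7, 2) = 1.
By Bézout, 2×(-3) + 7×(1) = 1.
So 2×-3 ≡ 1 (mod 7), and -3 mod 7 = 4.

4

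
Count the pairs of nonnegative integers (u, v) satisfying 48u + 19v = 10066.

11

gcd(48, 19) = 1.
By Bézout, 48*(2) + 19*(-5) = 1.
One solution: (11, 502).
General: u = 11 + 19t, v = 502 - 48t.
u ≥ 0 ⇒ t ≥ 0; v ≥ 0 ⇒ t ≤ 10. So t ∈ [0, 10]: 11 solutions.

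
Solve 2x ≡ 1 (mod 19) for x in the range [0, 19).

10

gcd(19, 2) = 1  (19 = 9·2 + 1, 2 = 2·1).
Back-substituting, 2·(-9) + 19·(1) = 1.
So 2·-9 ≡ 1 (mod 19), and -9 mod 19 = 10.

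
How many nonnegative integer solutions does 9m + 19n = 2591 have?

15

gcd(19, 9) = 1.
By Bézout, 9*(-2) + 19*(1) = 1.
One solution: (5, 134).
General: m = 5 + 19t, n = 134 - 9t.
m ≥ 0 ⇒ t ≥ 0; n ≥ 0 ⇒ t ≤ 14. So t ∈ [0, 14]: 15 solutions.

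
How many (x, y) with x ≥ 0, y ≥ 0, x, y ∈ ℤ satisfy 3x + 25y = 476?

6

gcd(25, 3) = 1  (25 = 8×3 + 1, 3 = 3×1).
Back-substituting, 3×(-8) + 25×(1) = 1.
Scale by 476: one solution is (-3808, 476). Reduce x mod 25: (17, 17).
General: x = 17 + 25t, y = 17 - 3t.
x ≥ 0 ⇒ t ≥ 0; y ≥ 0 ⇒ t ≤ 5. So t ∈ [0, 5]: 6 solutions.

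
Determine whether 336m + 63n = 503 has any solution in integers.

gcd(336, 63) = 21  (336 = 5·63 + 21, 63 = 3·21).
21 does not divide 503 (remainder 20), so no integer solutions.

no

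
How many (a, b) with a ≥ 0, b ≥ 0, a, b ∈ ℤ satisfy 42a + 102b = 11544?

gcd(102, 42) = 6  (102 = 2·42 + 18, 42 = 2·18 + 6, 18 = 3·6).
Back-substituting, 42·(5) + 102·(-2) = 6.
Scale by 1924: one solution is (9620, -3848). Reduce a mod 17: (15, 107).
General: a = 15 + 17t, b = 107 - 7t.
a ≥ 0 ⇒ t ≥ 0; b ≥ 0 ⇒ t ≤ 15. So t ∈ [0, 15]: 16 solutions.

16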